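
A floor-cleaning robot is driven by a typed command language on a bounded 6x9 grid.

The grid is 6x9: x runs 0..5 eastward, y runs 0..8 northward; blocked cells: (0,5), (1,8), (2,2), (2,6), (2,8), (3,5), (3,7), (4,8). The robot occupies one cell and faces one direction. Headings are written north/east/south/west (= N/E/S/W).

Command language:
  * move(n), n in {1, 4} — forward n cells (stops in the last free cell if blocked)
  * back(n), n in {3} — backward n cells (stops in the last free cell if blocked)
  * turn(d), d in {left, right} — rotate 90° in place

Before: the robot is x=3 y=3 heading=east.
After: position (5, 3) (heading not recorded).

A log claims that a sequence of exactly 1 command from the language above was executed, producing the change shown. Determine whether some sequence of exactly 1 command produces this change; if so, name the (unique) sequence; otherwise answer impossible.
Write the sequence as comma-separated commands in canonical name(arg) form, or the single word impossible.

key: move(4) runs into the grid edge before its full distance
t0: x=3 y=3 heading=east
step 1 (move(4)): x=5 y=3 heading=east
no other 1-command option fits: unique.

move(4)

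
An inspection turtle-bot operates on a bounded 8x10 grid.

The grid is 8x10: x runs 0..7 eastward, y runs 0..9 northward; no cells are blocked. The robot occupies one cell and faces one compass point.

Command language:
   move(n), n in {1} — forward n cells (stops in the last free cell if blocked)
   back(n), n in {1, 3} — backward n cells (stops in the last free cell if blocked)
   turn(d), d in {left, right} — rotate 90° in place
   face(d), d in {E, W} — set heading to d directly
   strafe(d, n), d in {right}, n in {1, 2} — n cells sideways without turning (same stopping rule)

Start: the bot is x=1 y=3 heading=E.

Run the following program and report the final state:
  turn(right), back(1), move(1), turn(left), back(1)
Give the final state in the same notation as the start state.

x=0 y=3 heading=E

begin: x=1 y=3 heading=E
[1] after turn(right): x=1 y=3 heading=S
[2] after back(1): x=1 y=4 heading=S
[3] after move(1): x=1 y=3 heading=S
[4] after turn(left): x=1 y=3 heading=E
[5] after back(1): x=0 y=3 heading=E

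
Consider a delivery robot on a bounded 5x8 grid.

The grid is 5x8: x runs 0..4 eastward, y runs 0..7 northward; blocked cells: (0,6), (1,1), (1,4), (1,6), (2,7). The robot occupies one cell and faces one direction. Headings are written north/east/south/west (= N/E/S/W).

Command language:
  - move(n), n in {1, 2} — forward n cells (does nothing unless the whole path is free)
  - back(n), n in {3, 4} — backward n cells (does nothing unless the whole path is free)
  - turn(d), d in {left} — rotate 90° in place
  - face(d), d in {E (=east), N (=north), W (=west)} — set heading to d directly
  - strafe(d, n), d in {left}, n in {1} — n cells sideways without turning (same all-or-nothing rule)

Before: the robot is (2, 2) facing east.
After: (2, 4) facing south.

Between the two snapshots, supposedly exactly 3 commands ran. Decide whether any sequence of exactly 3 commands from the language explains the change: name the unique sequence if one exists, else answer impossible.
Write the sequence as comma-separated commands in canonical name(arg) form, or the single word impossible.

impossible

every 3-command combo misses the target.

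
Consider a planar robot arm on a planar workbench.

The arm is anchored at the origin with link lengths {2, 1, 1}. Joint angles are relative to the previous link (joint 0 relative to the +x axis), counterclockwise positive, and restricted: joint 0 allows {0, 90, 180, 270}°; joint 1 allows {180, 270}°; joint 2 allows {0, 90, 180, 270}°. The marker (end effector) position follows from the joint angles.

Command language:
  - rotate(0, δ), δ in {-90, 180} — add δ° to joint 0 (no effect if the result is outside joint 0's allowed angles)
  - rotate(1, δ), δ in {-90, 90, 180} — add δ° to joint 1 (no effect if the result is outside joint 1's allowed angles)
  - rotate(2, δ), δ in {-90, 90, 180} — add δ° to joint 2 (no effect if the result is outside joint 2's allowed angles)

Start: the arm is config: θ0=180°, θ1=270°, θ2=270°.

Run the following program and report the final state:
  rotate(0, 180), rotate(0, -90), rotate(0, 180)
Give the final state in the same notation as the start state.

from: config: θ0=180°, θ1=270°, θ2=270°
1. rotate(0, 180) → config: θ0=0°, θ1=270°, θ2=270°
2. rotate(0, -90) → config: θ0=270°, θ1=270°, θ2=270°
3. rotate(0, 180) → config: θ0=90°, θ1=270°, θ2=270°

config: θ0=90°, θ1=270°, θ2=270°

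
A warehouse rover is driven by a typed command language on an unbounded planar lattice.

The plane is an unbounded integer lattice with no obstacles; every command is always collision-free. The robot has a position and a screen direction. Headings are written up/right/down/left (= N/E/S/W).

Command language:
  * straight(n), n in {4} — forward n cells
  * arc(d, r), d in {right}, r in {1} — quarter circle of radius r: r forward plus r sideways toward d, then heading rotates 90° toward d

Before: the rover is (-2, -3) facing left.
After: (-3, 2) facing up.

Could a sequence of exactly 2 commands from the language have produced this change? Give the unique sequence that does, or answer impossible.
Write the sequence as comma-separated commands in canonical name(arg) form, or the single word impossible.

key: order matters: swapping arc(right, 1) and straight(4) lands elsewhere
start: (-2, -3) facing left
[1] after arc(right, 1): (-3, -2) facing up
[2] after straight(4): (-3, 2) facing up
all 4 alternatives checked — unique.

arc(right, 1), straight(4)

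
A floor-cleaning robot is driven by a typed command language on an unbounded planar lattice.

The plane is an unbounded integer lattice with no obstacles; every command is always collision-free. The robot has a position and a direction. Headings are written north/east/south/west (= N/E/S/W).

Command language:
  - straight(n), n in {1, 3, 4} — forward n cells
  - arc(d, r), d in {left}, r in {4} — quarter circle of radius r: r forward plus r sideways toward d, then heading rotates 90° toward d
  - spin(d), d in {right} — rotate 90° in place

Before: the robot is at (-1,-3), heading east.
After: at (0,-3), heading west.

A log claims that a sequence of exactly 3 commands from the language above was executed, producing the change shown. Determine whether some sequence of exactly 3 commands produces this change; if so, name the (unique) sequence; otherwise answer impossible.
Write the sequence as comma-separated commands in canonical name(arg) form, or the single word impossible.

key: position moved to (0,-3) AND the heading swung to W — translation plus rotation needed
begin: at (-1,-3), heading east
1. straight(1) → at (0,-3), heading east
2. spin(right) → at (0,-3), heading south
3. spin(right) → at (0,-3), heading west
uniquely the one of 125 3-step routes that fits.

straight(1), spin(right), spin(right)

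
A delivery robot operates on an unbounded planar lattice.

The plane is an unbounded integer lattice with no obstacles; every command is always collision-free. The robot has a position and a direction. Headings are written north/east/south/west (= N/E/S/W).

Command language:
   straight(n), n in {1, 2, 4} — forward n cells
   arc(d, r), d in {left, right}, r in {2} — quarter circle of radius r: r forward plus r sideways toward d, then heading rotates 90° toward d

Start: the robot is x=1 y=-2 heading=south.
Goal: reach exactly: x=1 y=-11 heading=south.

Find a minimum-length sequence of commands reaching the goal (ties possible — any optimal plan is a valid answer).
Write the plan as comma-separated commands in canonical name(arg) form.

begin: x=1 y=-2 heading=south
[1] after straight(1): x=1 y=-3 heading=south
[2] after straight(4): x=1 y=-7 heading=south
[3] after straight(4): x=1 y=-11 heading=south
no 2-step plan works, so 3 is optimal.

straight(1), straight(4), straight(4)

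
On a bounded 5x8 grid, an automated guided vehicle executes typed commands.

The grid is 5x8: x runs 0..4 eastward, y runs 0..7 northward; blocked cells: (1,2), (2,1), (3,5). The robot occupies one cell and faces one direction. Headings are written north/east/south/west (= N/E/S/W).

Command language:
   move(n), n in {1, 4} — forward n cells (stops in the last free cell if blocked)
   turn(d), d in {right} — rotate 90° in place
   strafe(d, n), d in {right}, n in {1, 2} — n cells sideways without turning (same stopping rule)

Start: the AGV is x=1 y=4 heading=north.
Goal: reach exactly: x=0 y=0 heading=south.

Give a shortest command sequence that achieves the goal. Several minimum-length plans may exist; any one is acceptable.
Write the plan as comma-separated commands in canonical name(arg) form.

t0: x=1 y=4 heading=north
1. turn(right) → x=1 y=4 heading=east
2. turn(right) → x=1 y=4 heading=south
3. strafe(right, 2) → x=0 y=4 heading=south
4. move(4) → x=0 y=0 heading=south
shorter routes all fall short; 4 is best.

turn(right), turn(right), strafe(right, 2), move(4)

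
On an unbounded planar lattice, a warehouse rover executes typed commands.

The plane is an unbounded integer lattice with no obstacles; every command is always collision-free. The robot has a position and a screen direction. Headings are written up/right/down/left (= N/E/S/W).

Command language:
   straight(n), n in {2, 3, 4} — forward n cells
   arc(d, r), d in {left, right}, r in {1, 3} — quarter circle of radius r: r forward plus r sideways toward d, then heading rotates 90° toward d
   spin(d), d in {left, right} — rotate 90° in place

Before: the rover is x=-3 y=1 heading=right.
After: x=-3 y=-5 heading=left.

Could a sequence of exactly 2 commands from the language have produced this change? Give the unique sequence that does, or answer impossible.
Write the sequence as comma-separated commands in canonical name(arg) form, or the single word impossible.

arc(right, 3), arc(right, 3)

key: position moved to (-3,-5) AND the heading swung to W — translation plus rotation needed
from: x=-3 y=1 heading=right
1. arc(right, 3) → x=0 y=-2 heading=down
2. arc(right, 3) → x=-3 y=-5 heading=left
no other 2-command option fits: unique.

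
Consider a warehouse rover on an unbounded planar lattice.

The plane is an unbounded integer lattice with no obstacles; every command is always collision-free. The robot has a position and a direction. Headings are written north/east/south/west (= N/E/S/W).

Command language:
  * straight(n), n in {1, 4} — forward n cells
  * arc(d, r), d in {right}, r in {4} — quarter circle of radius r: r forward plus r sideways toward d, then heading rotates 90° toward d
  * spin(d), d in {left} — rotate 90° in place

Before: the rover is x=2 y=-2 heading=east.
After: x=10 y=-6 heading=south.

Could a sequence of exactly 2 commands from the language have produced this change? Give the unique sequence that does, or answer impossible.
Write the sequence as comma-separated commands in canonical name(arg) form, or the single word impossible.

straight(4), arc(right, 4)

key: running arc(right, 4) before straight(4) would end elsewhere — order is forced
from: x=2 y=-2 heading=east
1. straight(4) → x=6 y=-2 heading=east
2. arc(right, 4) → x=10 y=-6 heading=south
all 16 alternatives checked — unique.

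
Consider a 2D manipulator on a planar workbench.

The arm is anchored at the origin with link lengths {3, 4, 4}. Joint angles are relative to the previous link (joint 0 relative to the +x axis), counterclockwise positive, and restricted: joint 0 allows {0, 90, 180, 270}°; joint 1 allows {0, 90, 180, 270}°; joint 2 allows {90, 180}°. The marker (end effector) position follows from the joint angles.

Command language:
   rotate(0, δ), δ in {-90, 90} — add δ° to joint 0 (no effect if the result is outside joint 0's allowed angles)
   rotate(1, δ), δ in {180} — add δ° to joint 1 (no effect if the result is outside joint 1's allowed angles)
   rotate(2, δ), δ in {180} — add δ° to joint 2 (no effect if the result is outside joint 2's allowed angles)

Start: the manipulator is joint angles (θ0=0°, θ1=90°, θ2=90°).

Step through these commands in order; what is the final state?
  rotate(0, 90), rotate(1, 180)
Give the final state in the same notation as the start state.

from: joint angles (θ0=0°, θ1=90°, θ2=90°)
[1] after rotate(0, 90): joint angles (θ0=90°, θ1=90°, θ2=90°)
[2] after rotate(1, 180): joint angles (θ0=90°, θ1=270°, θ2=90°)

joint angles (θ0=90°, θ1=270°, θ2=90°)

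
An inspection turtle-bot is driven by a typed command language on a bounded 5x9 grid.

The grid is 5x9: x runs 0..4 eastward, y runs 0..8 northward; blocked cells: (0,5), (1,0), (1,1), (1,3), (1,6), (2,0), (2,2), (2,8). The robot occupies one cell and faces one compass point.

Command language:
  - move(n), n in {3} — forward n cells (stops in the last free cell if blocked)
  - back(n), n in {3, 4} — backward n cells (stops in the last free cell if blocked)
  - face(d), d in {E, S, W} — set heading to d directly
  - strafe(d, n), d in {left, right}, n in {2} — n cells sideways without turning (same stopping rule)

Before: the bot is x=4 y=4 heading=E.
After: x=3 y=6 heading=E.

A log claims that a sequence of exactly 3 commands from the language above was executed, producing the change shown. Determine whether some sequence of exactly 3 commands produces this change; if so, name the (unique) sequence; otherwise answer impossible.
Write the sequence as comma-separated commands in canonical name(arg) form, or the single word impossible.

back(4), move(3), strafe(left, 2)

key: still facing E at the end — nothing in the sequence rotates
from: x=4 y=4 heading=E
[1] after back(4): x=0 y=4 heading=E
[2] after move(3): x=3 y=4 heading=E
[3] after strafe(left, 2): x=3 y=6 heading=E
no other 3-command option fits: unique.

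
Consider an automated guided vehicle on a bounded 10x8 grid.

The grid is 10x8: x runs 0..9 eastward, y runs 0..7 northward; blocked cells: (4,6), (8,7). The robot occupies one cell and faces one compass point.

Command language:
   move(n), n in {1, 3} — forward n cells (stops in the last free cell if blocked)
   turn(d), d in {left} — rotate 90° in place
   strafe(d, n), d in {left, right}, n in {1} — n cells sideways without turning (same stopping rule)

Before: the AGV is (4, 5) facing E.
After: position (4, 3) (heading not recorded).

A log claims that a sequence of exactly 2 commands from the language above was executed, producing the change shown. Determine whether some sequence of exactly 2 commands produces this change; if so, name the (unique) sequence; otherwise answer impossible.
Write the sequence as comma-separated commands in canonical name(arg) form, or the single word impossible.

strafe(right, 1), strafe(right, 1)

initial: (4, 5) facing E
step 1 (strafe(right, 1)): (4, 4) facing E
step 2 (strafe(right, 1)): (4, 3) facing E
uniquely the one of 25 2-step routes that fits.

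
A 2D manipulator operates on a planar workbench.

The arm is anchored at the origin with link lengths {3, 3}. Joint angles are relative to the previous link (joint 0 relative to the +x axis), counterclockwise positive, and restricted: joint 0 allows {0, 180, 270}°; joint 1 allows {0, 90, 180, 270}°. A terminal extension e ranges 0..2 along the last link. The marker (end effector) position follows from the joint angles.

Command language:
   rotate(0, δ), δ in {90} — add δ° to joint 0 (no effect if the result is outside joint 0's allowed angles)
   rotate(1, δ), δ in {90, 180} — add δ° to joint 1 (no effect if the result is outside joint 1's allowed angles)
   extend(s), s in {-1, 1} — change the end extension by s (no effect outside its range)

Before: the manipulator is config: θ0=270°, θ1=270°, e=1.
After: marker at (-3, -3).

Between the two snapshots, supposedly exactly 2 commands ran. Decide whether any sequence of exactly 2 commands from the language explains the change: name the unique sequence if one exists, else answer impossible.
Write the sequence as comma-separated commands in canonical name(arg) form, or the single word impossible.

extend(-1), extend(-1)

start: config: θ0=270°, θ1=270°, e=1
1. extend(-1) → config: θ0=270°, θ1=270°, e=0
2. extend(-1) → config: θ0=270°, θ1=270°, e=0
no rival 2-sequence matches.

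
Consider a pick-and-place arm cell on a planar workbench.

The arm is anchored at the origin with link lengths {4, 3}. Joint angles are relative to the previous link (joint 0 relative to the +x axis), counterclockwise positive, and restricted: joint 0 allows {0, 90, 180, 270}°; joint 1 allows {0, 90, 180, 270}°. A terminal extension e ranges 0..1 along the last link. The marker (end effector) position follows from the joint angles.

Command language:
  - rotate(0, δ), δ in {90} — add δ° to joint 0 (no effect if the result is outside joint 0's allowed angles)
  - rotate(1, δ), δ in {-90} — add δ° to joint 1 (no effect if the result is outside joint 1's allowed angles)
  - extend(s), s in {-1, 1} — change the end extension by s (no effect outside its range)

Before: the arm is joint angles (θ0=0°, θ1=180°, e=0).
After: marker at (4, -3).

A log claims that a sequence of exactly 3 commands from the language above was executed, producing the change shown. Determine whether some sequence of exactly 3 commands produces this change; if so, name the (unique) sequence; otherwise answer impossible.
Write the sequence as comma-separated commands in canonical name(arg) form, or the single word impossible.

rotate(1, -90), rotate(1, -90), rotate(1, -90)

t0: joint angles (θ0=0°, θ1=180°, e=0)
step 1 (rotate(1, -90)): joint angles (θ0=0°, θ1=90°, e=0)
step 2 (rotate(1, -90)): joint angles (θ0=0°, θ1=0°, e=0)
step 3 (rotate(1, -90)): joint angles (θ0=0°, θ1=270°, e=0)
all 64 alternatives checked — unique.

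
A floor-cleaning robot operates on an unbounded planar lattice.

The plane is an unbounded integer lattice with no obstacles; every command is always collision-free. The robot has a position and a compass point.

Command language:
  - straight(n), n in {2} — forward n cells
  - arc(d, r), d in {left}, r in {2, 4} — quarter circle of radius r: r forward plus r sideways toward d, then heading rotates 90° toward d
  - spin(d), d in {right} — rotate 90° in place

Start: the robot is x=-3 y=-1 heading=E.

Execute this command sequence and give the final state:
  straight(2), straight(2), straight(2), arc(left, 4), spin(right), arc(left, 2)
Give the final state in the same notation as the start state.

x=9 y=5 heading=N

from: x=-3 y=-1 heading=E
1. straight(2) → x=-1 y=-1 heading=E
2. straight(2) → x=1 y=-1 heading=E
3. straight(2) → x=3 y=-1 heading=E
4. arc(left, 4) → x=7 y=3 heading=N
5. spin(right) → x=7 y=3 heading=E
6. arc(left, 2) → x=9 y=5 heading=N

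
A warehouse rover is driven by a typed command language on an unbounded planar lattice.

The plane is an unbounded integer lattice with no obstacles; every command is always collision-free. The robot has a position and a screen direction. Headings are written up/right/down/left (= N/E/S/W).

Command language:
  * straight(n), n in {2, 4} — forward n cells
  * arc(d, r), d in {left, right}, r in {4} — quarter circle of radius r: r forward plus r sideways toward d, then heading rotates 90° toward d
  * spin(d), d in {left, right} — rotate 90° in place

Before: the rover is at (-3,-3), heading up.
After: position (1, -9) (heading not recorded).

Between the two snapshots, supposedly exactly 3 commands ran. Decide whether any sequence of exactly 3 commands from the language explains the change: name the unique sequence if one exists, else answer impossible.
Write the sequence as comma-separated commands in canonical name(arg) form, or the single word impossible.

spin(right), arc(right, 4), straight(2)

key: running straight(2) before spin(right) would end elsewhere — order is forced
start: at (-3,-3), heading up
[1] after spin(right): at (-3,-3), heading right
[2] after arc(right, 4): at (1,-7), heading down
[3] after straight(2): at (1,-9), heading down
no other 3-command option fits: unique.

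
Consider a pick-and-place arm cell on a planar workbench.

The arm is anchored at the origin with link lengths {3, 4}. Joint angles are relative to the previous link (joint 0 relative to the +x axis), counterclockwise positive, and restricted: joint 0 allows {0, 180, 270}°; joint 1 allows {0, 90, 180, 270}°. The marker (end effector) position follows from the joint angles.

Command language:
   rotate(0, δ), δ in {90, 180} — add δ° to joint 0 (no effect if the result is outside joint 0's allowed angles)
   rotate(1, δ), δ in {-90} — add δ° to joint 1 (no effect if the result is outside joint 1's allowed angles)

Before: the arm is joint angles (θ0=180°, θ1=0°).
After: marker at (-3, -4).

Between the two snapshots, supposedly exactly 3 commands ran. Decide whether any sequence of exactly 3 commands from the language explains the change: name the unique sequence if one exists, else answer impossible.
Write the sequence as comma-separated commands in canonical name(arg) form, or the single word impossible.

t0: joint angles (θ0=180°, θ1=0°)
[1] after rotate(1, -90): joint angles (θ0=180°, θ1=270°)
[2] after rotate(1, -90): joint angles (θ0=180°, θ1=180°)
[3] after rotate(1, -90): joint angles (θ0=180°, θ1=90°)
no rival 3-sequence matches.

rotate(1, -90), rotate(1, -90), rotate(1, -90)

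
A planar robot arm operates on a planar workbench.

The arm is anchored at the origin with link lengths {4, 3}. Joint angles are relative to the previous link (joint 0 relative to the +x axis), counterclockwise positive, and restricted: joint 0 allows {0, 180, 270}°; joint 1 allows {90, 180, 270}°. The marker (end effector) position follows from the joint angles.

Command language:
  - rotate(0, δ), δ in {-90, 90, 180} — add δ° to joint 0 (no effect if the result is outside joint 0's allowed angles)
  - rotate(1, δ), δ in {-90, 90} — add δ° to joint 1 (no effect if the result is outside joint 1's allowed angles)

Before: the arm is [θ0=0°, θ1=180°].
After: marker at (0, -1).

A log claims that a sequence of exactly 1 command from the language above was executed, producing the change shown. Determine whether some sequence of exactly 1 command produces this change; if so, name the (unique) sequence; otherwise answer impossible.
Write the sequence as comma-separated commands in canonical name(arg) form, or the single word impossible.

initial: [θ0=0°, θ1=180°]
[1] after rotate(0, -90): [θ0=270°, θ1=180°]
all 5 alternatives checked — unique.

rotate(0, -90)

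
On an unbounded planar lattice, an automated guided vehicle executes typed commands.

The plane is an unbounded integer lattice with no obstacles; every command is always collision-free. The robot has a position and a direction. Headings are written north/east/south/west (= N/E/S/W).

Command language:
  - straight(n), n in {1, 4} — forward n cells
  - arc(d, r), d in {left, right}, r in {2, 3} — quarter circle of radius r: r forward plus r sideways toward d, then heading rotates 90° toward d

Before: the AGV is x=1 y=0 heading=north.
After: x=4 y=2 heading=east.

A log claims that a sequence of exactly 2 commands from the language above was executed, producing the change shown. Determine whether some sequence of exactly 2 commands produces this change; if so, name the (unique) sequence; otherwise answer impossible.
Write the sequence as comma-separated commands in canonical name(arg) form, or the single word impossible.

arc(right, 2), straight(1)

key: cell and facing (now E) both changed — the 2 commands mix motion and turning
start: x=1 y=0 heading=north
step 1 (arc(right, 2)): x=3 y=2 heading=east
step 2 (straight(1)): x=4 y=2 heading=east
no other 2-command option fits: unique.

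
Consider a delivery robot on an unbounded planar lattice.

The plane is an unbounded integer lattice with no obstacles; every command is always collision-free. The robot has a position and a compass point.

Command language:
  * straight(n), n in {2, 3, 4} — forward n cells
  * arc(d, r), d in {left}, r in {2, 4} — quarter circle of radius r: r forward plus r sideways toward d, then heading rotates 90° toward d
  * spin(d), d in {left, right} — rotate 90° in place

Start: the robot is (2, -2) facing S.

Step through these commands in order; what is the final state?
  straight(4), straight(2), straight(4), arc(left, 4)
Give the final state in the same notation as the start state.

(6, -16) facing E

start: (2, -2) facing S
[1] after straight(4): (2, -6) facing S
[2] after straight(2): (2, -8) facing S
[3] after straight(4): (2, -12) facing S
[4] after arc(left, 4): (6, -16) facing E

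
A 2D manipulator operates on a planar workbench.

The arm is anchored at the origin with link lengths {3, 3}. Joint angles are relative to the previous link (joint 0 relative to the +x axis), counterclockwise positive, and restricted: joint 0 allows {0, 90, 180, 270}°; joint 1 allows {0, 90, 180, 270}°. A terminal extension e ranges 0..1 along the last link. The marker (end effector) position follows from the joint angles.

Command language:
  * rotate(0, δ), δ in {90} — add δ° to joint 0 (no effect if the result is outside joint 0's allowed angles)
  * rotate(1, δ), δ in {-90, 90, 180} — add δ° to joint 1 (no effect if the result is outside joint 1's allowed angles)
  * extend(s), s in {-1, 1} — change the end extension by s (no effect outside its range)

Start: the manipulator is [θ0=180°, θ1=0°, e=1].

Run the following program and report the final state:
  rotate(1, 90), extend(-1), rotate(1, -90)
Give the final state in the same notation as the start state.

initial: [θ0=180°, θ1=0°, e=1]
[1] after rotate(1, 90): [θ0=180°, θ1=90°, e=1]
[2] after extend(-1): [θ0=180°, θ1=90°, e=0]
[3] after rotate(1, -90): [θ0=180°, θ1=0°, e=0]

[θ0=180°, θ1=0°, e=0]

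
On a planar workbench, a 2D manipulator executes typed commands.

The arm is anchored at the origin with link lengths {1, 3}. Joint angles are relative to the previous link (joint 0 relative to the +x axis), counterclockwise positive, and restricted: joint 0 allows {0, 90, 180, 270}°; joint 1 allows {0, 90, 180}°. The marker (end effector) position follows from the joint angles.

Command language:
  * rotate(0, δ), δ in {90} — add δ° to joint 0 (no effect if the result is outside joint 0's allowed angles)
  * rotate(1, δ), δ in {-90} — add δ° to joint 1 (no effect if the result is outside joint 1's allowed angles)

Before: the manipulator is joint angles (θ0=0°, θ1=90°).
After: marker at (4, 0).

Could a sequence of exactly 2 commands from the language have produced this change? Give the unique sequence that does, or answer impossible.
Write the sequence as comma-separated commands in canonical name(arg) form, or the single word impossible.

rotate(1, -90), rotate(1, -90)

begin: joint angles (θ0=0°, θ1=90°)
[1] after rotate(1, -90): joint angles (θ0=0°, θ1=0°)
[2] after rotate(1, -90): joint angles (θ0=0°, θ1=0°)
all 4 alternatives checked — unique.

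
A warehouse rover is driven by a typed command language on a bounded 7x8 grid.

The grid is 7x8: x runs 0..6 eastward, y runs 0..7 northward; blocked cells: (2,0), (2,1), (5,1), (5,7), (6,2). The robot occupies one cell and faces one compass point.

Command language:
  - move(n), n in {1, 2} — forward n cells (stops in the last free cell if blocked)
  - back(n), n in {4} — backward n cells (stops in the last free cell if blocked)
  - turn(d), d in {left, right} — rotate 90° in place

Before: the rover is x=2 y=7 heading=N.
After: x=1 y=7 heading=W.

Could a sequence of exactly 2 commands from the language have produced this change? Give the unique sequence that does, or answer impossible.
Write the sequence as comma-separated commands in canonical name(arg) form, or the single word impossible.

key: order matters: swapping turn(left) and move(1) lands elsewhere
start: x=2 y=7 heading=N
[1] after turn(left): x=2 y=7 heading=W
[2] after move(1): x=1 y=7 heading=W
uniquely the one of 25 2-step routes that fits.

turn(left), move(1)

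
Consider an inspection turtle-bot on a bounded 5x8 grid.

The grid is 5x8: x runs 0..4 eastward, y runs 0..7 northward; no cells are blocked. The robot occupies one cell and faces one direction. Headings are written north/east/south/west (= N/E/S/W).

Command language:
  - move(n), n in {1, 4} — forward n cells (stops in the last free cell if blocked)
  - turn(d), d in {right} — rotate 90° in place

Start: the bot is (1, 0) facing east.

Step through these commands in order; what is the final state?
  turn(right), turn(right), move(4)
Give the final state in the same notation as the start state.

t0: (1, 0) facing east
1. turn(right) → (1, 0) facing south
2. turn(right) → (1, 0) facing west
3. move(4) → (0, 0) facing west

(0, 0) facing west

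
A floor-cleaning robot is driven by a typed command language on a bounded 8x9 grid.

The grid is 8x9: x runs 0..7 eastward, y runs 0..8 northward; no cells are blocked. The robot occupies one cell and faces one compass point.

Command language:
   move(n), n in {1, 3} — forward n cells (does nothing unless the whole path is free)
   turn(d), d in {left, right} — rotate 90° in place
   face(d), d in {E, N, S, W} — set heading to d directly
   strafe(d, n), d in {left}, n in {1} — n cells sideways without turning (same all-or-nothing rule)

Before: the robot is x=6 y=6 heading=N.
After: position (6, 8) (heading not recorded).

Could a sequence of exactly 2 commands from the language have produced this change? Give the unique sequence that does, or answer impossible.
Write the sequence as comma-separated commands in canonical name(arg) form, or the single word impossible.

move(1), move(1)

begin: x=6 y=6 heading=N
1. move(1) → x=6 y=7 heading=N
2. move(1) → x=6 y=8 heading=N
all 81 alternatives checked — unique.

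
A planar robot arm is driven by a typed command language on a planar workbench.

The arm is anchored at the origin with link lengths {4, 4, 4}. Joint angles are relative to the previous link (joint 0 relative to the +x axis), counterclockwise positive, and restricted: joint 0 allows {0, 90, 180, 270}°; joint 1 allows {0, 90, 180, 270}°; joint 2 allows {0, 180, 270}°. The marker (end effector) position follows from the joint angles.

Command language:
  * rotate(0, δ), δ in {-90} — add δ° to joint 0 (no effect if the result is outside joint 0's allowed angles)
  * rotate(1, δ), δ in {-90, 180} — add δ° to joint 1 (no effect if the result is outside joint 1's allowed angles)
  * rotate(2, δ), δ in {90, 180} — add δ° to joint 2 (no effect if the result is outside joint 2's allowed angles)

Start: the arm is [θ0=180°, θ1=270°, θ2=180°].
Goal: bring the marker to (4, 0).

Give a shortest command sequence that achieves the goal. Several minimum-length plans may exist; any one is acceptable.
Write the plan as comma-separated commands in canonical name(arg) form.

begin: [θ0=180°, θ1=270°, θ2=180°]
1. rotate(2, 180) → [θ0=180°, θ1=270°, θ2=0°]
2. rotate(1, -90) → [θ0=180°, θ1=180°, θ2=0°]
nothing shorter than 2 reaches the goal.

rotate(2, 180), rotate(1, -90)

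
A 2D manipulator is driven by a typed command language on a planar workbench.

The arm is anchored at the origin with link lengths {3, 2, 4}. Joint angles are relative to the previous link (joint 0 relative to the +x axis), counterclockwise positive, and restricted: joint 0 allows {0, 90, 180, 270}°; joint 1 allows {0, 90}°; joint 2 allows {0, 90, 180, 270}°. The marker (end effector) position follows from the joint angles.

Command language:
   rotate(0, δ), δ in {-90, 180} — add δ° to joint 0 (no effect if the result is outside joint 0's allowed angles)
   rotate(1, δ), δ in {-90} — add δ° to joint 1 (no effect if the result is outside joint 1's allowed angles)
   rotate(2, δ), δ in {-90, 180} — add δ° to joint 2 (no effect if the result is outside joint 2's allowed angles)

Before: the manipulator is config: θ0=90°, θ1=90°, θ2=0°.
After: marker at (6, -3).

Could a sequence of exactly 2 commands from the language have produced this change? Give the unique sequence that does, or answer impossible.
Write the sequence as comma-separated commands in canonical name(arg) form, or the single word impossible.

rotate(0, -90), rotate(0, -90)

start: config: θ0=90°, θ1=90°, θ2=0°
[1] after rotate(0, -90): config: θ0=0°, θ1=90°, θ2=0°
[2] after rotate(0, -90): config: θ0=270°, θ1=90°, θ2=0°
uniquely the one of 25 2-step routes that fits.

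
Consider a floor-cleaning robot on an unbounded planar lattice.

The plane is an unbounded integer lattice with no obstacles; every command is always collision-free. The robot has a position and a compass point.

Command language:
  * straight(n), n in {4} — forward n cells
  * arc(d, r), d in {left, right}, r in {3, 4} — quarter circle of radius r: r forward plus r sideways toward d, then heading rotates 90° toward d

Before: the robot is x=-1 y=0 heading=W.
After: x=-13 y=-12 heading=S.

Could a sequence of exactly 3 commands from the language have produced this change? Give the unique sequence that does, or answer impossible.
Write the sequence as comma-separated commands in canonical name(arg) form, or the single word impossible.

arc(left, 4), arc(right, 4), arc(left, 4)

key: cell and facing (now S) both changed — the 3 commands mix motion and turning
initial: x=-1 y=0 heading=W
1. arc(left, 4) → x=-5 y=-4 heading=S
2. arc(right, 4) → x=-9 y=-8 heading=W
3. arc(left, 4) → x=-13 y=-12 heading=S
no other 3-command option fits: unique.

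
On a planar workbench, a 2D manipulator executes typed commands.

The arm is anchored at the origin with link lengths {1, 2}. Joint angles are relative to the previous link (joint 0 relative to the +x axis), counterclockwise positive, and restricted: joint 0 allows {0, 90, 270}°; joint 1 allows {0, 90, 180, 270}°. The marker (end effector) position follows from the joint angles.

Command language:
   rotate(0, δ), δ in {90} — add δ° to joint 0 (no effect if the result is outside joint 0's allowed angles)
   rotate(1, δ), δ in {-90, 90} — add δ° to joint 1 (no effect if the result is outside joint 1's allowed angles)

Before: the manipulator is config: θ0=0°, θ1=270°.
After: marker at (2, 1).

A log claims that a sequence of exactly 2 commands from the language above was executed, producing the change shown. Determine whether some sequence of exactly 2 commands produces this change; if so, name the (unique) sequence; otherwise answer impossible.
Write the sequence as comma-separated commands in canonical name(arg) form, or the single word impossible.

rotate(0, 90), rotate(0, 90)

start: config: θ0=0°, θ1=270°
1. rotate(0, 90) → config: θ0=90°, θ1=270°
2. rotate(0, 90) → config: θ0=90°, θ1=270°
uniquely the one of 9 2-step routes that fits.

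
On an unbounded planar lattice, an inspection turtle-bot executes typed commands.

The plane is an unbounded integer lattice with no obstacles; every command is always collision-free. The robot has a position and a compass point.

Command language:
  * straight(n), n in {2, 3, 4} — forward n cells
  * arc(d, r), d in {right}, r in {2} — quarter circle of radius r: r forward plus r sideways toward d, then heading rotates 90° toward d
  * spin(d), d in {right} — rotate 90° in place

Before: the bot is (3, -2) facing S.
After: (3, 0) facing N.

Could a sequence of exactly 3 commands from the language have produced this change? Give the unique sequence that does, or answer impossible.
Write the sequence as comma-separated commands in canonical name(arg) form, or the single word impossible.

spin(right), spin(right), straight(2)

key: position moved to (3,0) AND the heading swung to N — translation plus rotation needed
begin: (3, -2) facing S
step 1 (spin(right)): (3, -2) facing W
step 2 (spin(right)): (3, -2) facing N
step 3 (straight(2)): (3, 0) facing N
no other 3-command option fits: unique.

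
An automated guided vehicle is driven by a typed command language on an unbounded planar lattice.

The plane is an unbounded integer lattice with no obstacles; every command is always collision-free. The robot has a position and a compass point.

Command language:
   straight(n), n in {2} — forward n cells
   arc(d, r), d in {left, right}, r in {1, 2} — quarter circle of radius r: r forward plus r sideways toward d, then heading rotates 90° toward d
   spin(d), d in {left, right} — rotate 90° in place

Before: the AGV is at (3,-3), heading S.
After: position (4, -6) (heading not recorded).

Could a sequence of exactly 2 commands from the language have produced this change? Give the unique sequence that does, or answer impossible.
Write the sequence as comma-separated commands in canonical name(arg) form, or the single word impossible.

key: running arc(left, 1) before straight(2) would end elsewhere — order is forced
from: at (3,-3), heading S
1. straight(2) → at (3,-5), heading S
2. arc(left, 1) → at (4,-6), heading E
no rival 2-sequence matches.

straight(2), arc(left, 1)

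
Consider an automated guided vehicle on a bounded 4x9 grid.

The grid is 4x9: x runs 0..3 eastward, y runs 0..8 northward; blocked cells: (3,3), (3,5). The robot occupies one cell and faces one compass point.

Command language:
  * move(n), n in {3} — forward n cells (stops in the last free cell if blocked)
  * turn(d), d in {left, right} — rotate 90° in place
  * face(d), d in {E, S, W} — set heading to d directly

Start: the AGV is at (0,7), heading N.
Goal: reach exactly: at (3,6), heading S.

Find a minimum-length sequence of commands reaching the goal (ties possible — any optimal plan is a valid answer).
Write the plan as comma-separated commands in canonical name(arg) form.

from: at (0,7), heading N
1. turn(right) → at (0,7), heading E
2. move(3) → at (3,7), heading E
3. turn(right) → at (3,7), heading S
4. move(3) → at (3,6), heading S
shorter routes all fall short; 4 is best.

turn(right), move(3), turn(right), move(3)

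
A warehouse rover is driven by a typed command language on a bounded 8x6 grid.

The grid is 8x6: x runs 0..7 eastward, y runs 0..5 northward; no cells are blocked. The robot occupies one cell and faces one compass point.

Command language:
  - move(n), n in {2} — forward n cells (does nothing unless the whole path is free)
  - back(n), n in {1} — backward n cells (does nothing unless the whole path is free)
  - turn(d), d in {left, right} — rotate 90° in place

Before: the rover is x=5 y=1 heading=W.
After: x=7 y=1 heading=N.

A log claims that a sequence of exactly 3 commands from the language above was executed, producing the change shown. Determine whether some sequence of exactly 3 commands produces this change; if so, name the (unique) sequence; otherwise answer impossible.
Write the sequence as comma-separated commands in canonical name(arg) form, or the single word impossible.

back(1), back(1), turn(right)

key: order matters: swapping back(1) and turn(right) lands elsewhere
begin: x=5 y=1 heading=W
[1] after back(1): x=6 y=1 heading=W
[2] after back(1): x=7 y=1 heading=W
[3] after turn(right): x=7 y=1 heading=N
no other 3-command option fits: unique.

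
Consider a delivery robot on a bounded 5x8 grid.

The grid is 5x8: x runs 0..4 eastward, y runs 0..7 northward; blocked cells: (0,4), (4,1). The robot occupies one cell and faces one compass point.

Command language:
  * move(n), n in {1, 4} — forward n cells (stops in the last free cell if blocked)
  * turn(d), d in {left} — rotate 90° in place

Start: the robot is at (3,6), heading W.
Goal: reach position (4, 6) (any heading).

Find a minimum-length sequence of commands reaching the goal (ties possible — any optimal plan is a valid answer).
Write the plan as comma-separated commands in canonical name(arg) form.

t0: at (3,6), heading W
1. turn(left) → at (3,6), heading S
2. turn(left) → at (3,6), heading E
3. move(1) → at (4,6), heading E
no 2-step plan works, so 3 is optimal.

turn(left), turn(left), move(1)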